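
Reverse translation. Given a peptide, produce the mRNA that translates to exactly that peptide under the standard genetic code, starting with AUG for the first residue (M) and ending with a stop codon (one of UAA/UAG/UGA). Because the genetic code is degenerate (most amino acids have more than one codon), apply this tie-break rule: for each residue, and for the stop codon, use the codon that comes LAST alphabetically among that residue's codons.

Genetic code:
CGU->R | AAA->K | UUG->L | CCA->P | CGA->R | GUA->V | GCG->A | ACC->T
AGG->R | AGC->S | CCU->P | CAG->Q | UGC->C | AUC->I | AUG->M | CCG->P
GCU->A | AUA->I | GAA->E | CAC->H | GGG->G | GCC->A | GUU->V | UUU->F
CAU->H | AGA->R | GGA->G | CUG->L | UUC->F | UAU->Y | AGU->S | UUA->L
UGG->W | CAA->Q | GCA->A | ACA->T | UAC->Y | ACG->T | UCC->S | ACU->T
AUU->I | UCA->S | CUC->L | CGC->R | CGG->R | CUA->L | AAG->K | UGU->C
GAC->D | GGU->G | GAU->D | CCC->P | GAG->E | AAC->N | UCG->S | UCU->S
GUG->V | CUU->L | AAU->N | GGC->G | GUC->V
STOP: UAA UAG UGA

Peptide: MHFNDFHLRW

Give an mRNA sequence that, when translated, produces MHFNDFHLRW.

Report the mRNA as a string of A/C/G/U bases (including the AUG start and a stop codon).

Answer: mRNA: AUGCAUUUUAAUGAUUUUCAUUUGCGUUGGUGA

Derivation:
residue 1: M -> AUG (start codon)
residue 2: H codons sorted = CAC,CAU -> pick last = CAU
residue 3: F codons sorted = UUC,UUU -> pick last = UUU
residue 4: N codons sorted = AAC,AAU -> pick last = AAU
residue 5: D codons sorted = GAC,GAU -> pick last = GAU
residue 6: F codons sorted = UUC,UUU -> pick last = UUU
residue 7: H codons sorted = CAC,CAU -> pick last = CAU
residue 8: L codons sorted = CUA,CUC,CUG,CUU,UUA,UUG -> pick last = UUG
residue 9: R codons sorted = AGA,AGG,CGA,CGC,CGG,CGU -> pick last = CGU
residue 10: W -> UGG (only codon)
terminator: stop codons sorted = UAA,UAG,UGA -> pick last = UGA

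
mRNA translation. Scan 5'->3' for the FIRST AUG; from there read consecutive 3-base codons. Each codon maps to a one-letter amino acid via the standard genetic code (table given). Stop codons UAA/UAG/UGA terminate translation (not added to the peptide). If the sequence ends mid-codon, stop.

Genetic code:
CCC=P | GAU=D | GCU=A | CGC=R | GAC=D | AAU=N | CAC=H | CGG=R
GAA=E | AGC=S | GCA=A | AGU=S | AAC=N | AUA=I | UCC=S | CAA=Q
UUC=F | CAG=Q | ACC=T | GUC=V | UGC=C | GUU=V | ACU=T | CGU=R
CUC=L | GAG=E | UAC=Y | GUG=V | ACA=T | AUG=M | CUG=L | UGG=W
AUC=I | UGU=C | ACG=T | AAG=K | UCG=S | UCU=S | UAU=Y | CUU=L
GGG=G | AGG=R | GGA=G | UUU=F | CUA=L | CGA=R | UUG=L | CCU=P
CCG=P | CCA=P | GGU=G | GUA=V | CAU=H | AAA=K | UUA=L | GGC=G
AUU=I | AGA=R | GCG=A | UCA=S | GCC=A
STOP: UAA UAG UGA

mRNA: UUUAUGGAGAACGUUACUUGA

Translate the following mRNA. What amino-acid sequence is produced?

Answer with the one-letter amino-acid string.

Answer: MENVT

Derivation:
start AUG at pos 3
pos 3: AUG -> M; peptide=M
pos 6: GAG -> E; peptide=ME
pos 9: AAC -> N; peptide=MEN
pos 12: GUU -> V; peptide=MENV
pos 15: ACU -> T; peptide=MENVT
pos 18: UGA -> STOP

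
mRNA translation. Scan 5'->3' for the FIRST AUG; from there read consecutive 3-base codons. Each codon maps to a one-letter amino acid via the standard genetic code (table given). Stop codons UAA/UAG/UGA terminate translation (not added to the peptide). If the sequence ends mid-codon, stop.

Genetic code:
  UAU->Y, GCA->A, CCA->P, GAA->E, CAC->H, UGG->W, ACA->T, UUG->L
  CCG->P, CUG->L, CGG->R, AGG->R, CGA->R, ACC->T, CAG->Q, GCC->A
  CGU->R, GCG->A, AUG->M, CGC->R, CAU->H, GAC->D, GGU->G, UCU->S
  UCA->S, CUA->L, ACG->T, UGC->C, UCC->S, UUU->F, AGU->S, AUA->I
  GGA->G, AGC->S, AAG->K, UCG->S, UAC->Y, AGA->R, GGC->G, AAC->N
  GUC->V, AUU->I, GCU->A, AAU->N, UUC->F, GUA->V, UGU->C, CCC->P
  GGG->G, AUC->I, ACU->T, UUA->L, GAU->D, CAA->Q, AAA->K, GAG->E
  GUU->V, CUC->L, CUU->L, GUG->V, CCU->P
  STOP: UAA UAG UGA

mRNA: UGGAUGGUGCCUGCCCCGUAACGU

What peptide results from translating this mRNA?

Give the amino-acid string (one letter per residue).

start AUG at pos 3
pos 3: AUG -> M; peptide=M
pos 6: GUG -> V; peptide=MV
pos 9: CCU -> P; peptide=MVP
pos 12: GCC -> A; peptide=MVPA
pos 15: CCG -> P; peptide=MVPAP
pos 18: UAA -> STOP

Answer: MVPAP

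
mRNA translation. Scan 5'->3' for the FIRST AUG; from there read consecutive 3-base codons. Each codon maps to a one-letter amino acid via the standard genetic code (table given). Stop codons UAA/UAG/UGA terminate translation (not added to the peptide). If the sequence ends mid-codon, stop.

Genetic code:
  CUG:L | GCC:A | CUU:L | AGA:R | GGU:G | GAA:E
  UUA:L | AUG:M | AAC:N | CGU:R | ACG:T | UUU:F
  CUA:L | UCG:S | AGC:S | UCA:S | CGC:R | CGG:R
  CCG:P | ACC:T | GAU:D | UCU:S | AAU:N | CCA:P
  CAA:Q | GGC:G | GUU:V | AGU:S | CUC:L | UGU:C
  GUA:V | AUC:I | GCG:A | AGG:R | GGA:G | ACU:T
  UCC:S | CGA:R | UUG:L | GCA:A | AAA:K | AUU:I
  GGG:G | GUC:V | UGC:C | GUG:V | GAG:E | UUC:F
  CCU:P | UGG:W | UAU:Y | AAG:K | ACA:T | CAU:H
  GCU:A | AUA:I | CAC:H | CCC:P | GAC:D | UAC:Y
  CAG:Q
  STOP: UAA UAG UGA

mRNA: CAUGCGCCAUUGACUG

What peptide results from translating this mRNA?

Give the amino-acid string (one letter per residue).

Answer: MRH

Derivation:
start AUG at pos 1
pos 1: AUG -> M; peptide=M
pos 4: CGC -> R; peptide=MR
pos 7: CAU -> H; peptide=MRH
pos 10: UGA -> STOP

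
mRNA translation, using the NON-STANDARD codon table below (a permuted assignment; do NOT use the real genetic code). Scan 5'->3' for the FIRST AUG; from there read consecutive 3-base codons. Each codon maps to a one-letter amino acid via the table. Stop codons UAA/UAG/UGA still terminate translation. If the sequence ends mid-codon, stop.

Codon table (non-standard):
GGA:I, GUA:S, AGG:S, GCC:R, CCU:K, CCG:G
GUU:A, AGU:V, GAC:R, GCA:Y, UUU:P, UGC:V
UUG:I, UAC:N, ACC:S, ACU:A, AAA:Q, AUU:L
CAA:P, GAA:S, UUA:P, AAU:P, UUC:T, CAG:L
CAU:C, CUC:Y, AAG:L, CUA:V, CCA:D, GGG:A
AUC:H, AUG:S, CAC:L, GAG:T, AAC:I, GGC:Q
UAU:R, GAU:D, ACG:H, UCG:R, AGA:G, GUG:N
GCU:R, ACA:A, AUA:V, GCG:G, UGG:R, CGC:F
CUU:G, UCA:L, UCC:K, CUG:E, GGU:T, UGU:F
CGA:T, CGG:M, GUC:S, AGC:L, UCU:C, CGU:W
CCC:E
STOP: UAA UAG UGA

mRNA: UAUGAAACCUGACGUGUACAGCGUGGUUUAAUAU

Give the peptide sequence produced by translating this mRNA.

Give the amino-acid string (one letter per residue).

start AUG at pos 1
pos 1: AUG -> S; peptide=S
pos 4: AAA -> Q; peptide=SQ
pos 7: CCU -> K; peptide=SQK
pos 10: GAC -> R; peptide=SQKR
pos 13: GUG -> N; peptide=SQKRN
pos 16: UAC -> N; peptide=SQKRNN
pos 19: AGC -> L; peptide=SQKRNNL
pos 22: GUG -> N; peptide=SQKRNNLN
pos 25: GUU -> A; peptide=SQKRNNLNA
pos 28: UAA -> STOP

Answer: SQKRNNLNA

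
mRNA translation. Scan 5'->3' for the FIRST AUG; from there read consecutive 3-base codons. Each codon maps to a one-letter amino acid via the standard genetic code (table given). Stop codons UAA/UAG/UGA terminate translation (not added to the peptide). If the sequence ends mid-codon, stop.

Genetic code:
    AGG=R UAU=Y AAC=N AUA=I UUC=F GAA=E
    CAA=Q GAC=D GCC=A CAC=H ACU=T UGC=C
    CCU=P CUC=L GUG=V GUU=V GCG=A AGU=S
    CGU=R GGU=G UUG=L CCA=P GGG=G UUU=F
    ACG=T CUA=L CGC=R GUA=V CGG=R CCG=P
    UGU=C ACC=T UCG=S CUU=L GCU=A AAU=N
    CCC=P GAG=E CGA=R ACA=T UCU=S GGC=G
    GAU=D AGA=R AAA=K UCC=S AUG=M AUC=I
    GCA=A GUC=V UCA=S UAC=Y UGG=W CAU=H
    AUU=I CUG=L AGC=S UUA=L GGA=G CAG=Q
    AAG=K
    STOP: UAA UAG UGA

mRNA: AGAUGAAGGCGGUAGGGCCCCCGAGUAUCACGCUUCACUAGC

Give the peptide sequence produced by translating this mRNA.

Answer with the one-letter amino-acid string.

Answer: MKAVGPPSITLH

Derivation:
start AUG at pos 2
pos 2: AUG -> M; peptide=M
pos 5: AAG -> K; peptide=MK
pos 8: GCG -> A; peptide=MKA
pos 11: GUA -> V; peptide=MKAV
pos 14: GGG -> G; peptide=MKAVG
pos 17: CCC -> P; peptide=MKAVGP
pos 20: CCG -> P; peptide=MKAVGPP
pos 23: AGU -> S; peptide=MKAVGPPS
pos 26: AUC -> I; peptide=MKAVGPPSI
pos 29: ACG -> T; peptide=MKAVGPPSIT
pos 32: CUU -> L; peptide=MKAVGPPSITL
pos 35: CAC -> H; peptide=MKAVGPPSITLH
pos 38: UAG -> STOP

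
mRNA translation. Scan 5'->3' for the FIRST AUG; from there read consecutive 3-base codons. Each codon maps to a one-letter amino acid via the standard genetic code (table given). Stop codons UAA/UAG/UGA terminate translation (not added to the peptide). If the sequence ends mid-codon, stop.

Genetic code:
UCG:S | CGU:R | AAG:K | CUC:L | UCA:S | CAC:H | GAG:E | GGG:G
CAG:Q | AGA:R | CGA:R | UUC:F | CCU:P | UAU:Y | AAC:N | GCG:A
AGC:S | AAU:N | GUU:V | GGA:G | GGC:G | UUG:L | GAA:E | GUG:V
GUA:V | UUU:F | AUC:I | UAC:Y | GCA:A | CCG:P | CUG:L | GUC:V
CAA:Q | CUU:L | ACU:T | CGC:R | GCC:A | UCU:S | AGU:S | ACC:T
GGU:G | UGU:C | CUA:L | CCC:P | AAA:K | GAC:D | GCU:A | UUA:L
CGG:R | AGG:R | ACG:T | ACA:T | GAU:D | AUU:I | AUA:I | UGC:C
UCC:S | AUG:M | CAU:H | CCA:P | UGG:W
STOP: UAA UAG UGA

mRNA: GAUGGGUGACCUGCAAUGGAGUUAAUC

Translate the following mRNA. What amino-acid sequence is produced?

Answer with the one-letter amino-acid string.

Answer: MGDLQWS

Derivation:
start AUG at pos 1
pos 1: AUG -> M; peptide=M
pos 4: GGU -> G; peptide=MG
pos 7: GAC -> D; peptide=MGD
pos 10: CUG -> L; peptide=MGDL
pos 13: CAA -> Q; peptide=MGDLQ
pos 16: UGG -> W; peptide=MGDLQW
pos 19: AGU -> S; peptide=MGDLQWS
pos 22: UAA -> STOP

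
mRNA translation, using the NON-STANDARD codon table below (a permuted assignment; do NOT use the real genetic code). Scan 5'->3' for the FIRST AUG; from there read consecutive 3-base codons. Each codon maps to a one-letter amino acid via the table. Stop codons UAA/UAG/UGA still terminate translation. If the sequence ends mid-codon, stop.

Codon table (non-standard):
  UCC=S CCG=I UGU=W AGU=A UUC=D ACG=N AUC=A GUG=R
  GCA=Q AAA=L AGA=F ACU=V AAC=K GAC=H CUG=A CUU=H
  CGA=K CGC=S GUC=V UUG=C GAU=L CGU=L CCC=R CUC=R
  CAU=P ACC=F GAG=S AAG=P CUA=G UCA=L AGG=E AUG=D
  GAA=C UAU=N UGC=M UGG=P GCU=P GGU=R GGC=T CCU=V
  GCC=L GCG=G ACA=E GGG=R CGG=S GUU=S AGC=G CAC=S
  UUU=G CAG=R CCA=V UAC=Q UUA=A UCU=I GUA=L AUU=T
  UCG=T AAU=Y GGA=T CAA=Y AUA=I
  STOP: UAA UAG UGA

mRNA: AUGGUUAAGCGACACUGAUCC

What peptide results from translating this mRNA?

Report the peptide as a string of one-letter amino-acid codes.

start AUG at pos 0
pos 0: AUG -> D; peptide=D
pos 3: GUU -> S; peptide=DS
pos 6: AAG -> P; peptide=DSP
pos 9: CGA -> K; peptide=DSPK
pos 12: CAC -> S; peptide=DSPKS
pos 15: UGA -> STOP

Answer: DSPKS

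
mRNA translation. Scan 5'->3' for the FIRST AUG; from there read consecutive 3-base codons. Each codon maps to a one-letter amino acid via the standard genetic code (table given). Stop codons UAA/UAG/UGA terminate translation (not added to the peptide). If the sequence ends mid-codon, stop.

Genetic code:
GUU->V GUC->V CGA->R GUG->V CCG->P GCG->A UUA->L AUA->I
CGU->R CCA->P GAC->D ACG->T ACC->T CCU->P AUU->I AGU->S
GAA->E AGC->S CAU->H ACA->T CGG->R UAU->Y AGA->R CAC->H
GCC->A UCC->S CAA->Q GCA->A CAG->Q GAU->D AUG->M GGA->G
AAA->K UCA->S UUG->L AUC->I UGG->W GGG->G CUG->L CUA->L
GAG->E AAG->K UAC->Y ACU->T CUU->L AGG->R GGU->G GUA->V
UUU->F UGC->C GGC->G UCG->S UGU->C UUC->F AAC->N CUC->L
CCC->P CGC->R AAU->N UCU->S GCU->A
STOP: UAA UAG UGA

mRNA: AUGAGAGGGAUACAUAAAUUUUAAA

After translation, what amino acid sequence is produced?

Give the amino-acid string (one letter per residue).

Answer: MRGIHKF

Derivation:
start AUG at pos 0
pos 0: AUG -> M; peptide=M
pos 3: AGA -> R; peptide=MR
pos 6: GGG -> G; peptide=MRG
pos 9: AUA -> I; peptide=MRGI
pos 12: CAU -> H; peptide=MRGIH
pos 15: AAA -> K; peptide=MRGIHK
pos 18: UUU -> F; peptide=MRGIHKF
pos 21: UAA -> STOP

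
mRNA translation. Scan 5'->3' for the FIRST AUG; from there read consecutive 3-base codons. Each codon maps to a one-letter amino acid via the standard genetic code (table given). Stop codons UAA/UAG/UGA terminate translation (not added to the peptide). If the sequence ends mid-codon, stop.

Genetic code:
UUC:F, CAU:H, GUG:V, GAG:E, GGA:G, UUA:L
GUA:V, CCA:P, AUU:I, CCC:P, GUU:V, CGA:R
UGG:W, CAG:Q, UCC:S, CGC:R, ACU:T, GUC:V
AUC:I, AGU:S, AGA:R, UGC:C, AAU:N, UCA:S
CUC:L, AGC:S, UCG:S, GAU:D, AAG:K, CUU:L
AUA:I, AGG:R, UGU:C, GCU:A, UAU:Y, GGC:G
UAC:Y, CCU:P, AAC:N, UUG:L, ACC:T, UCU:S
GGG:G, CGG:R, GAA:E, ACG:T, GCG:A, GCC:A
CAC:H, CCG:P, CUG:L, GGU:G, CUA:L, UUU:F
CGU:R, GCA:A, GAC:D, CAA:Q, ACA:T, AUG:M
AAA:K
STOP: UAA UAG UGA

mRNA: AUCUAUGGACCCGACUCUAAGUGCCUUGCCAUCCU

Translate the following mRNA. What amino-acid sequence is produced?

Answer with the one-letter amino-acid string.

start AUG at pos 4
pos 4: AUG -> M; peptide=M
pos 7: GAC -> D; peptide=MD
pos 10: CCG -> P; peptide=MDP
pos 13: ACU -> T; peptide=MDPT
pos 16: CUA -> L; peptide=MDPTL
pos 19: AGU -> S; peptide=MDPTLS
pos 22: GCC -> A; peptide=MDPTLSA
pos 25: UUG -> L; peptide=MDPTLSAL
pos 28: CCA -> P; peptide=MDPTLSALP
pos 31: UCC -> S; peptide=MDPTLSALPS
pos 34: only 1 nt remain (<3), stop (end of mRNA)

Answer: MDPTLSALPS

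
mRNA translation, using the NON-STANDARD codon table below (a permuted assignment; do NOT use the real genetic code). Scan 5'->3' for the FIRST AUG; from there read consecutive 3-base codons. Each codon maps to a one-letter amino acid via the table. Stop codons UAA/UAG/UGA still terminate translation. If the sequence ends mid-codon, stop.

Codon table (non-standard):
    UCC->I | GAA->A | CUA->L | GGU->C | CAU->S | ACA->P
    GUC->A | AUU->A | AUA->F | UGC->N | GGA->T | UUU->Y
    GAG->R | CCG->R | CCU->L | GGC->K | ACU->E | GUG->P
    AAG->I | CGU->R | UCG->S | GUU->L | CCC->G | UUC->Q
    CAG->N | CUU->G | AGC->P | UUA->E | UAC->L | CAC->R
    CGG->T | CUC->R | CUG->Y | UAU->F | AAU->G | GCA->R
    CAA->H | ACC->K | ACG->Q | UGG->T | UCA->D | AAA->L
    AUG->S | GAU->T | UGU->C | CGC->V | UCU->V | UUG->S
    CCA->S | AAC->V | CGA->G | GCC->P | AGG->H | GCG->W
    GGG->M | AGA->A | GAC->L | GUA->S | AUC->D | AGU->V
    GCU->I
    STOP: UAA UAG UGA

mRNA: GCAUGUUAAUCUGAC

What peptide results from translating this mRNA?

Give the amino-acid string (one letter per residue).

start AUG at pos 2
pos 2: AUG -> S; peptide=S
pos 5: UUA -> E; peptide=SE
pos 8: AUC -> D; peptide=SED
pos 11: UGA -> STOP

Answer: SED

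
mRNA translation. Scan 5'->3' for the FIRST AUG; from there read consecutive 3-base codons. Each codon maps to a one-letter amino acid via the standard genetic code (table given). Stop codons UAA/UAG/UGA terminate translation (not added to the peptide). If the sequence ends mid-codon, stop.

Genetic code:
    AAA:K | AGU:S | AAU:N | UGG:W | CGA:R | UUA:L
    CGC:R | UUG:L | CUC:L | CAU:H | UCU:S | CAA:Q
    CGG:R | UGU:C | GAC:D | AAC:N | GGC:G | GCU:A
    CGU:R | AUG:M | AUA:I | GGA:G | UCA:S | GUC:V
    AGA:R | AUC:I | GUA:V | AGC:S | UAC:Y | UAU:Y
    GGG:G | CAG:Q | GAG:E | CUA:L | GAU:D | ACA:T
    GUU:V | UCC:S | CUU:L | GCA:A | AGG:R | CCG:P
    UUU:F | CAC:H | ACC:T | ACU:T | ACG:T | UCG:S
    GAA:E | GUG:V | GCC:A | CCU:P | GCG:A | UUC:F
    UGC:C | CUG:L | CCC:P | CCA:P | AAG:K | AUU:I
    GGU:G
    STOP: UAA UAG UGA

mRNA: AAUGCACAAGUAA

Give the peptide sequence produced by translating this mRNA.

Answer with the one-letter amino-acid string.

start AUG at pos 1
pos 1: AUG -> M; peptide=M
pos 4: CAC -> H; peptide=MH
pos 7: AAG -> K; peptide=MHK
pos 10: UAA -> STOP

Answer: MHK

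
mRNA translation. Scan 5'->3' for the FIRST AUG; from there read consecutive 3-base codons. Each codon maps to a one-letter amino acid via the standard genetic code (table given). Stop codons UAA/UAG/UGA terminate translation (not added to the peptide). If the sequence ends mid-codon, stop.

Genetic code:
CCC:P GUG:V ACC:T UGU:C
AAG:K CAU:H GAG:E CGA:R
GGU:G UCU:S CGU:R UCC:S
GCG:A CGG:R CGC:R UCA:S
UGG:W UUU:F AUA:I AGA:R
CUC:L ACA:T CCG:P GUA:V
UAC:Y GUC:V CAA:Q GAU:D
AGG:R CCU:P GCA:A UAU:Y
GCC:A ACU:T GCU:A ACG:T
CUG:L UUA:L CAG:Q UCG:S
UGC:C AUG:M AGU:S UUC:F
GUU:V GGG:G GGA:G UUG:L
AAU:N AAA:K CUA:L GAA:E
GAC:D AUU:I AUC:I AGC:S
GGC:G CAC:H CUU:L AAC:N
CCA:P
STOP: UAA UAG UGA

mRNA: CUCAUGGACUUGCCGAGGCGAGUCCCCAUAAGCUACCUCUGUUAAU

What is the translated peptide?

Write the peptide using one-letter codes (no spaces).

Answer: MDLPRRVPISYLC

Derivation:
start AUG at pos 3
pos 3: AUG -> M; peptide=M
pos 6: GAC -> D; peptide=MD
pos 9: UUG -> L; peptide=MDL
pos 12: CCG -> P; peptide=MDLP
pos 15: AGG -> R; peptide=MDLPR
pos 18: CGA -> R; peptide=MDLPRR
pos 21: GUC -> V; peptide=MDLPRRV
pos 24: CCC -> P; peptide=MDLPRRVP
pos 27: AUA -> I; peptide=MDLPRRVPI
pos 30: AGC -> S; peptide=MDLPRRVPIS
pos 33: UAC -> Y; peptide=MDLPRRVPISY
pos 36: CUC -> L; peptide=MDLPRRVPISYL
pos 39: UGU -> C; peptide=MDLPRRVPISYLC
pos 42: UAA -> STOP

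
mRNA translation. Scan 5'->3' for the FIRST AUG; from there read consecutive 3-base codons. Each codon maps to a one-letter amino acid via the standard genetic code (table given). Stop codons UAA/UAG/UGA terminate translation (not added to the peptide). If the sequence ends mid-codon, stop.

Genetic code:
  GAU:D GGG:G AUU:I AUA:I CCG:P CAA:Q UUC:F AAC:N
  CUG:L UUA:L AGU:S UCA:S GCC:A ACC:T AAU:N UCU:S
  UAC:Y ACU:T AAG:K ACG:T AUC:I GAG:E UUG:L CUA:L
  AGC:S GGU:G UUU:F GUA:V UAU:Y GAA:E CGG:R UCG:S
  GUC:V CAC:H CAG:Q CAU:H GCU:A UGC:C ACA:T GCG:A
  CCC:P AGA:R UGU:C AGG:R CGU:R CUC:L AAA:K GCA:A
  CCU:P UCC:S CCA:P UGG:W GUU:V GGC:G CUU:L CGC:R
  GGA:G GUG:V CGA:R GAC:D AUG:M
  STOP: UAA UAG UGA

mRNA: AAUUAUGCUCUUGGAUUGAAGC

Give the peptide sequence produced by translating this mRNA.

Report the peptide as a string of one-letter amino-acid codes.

Answer: MLLD

Derivation:
start AUG at pos 4
pos 4: AUG -> M; peptide=M
pos 7: CUC -> L; peptide=ML
pos 10: UUG -> L; peptide=MLL
pos 13: GAU -> D; peptide=MLLD
pos 16: UGA -> STOP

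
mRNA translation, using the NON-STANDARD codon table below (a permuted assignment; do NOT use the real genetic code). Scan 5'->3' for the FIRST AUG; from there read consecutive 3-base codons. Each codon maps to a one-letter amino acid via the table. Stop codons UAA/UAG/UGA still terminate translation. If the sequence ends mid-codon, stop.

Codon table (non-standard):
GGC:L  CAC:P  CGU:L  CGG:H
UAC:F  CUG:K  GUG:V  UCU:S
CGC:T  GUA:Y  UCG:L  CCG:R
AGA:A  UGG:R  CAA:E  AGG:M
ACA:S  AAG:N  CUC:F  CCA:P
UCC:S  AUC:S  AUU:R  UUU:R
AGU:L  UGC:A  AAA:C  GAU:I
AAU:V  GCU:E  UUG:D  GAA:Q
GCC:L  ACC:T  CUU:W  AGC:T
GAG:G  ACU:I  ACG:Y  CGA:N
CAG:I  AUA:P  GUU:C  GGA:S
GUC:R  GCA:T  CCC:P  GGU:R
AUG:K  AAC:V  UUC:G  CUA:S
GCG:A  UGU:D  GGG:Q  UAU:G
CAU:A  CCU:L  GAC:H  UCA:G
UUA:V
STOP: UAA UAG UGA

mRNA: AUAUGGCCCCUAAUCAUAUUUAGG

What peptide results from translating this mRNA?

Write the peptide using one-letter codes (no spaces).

start AUG at pos 2
pos 2: AUG -> K; peptide=K
pos 5: GCC -> L; peptide=KL
pos 8: CCU -> L; peptide=KLL
pos 11: AAU -> V; peptide=KLLV
pos 14: CAU -> A; peptide=KLLVA
pos 17: AUU -> R; peptide=KLLVAR
pos 20: UAG -> STOP

Answer: KLLVAR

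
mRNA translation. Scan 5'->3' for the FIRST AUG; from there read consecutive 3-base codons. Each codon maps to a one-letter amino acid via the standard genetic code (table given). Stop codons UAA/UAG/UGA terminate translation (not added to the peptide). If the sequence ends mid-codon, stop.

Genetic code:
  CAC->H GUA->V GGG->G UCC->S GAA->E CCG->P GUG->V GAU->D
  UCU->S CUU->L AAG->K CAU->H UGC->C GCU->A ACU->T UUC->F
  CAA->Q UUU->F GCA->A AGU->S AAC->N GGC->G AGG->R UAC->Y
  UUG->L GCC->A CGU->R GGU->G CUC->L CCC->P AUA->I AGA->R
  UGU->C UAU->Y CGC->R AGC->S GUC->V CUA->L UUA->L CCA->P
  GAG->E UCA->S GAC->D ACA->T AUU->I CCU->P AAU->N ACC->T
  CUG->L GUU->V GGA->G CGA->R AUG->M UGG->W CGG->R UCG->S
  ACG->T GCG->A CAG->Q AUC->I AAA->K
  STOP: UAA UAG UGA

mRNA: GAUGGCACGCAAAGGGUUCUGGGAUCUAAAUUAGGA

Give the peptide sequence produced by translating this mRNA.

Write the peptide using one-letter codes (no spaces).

Answer: MARKGFWDLN

Derivation:
start AUG at pos 1
pos 1: AUG -> M; peptide=M
pos 4: GCA -> A; peptide=MA
pos 7: CGC -> R; peptide=MAR
pos 10: AAA -> K; peptide=MARK
pos 13: GGG -> G; peptide=MARKG
pos 16: UUC -> F; peptide=MARKGF
pos 19: UGG -> W; peptide=MARKGFW
pos 22: GAU -> D; peptide=MARKGFWD
pos 25: CUA -> L; peptide=MARKGFWDL
pos 28: AAU -> N; peptide=MARKGFWDLN
pos 31: UAG -> STOP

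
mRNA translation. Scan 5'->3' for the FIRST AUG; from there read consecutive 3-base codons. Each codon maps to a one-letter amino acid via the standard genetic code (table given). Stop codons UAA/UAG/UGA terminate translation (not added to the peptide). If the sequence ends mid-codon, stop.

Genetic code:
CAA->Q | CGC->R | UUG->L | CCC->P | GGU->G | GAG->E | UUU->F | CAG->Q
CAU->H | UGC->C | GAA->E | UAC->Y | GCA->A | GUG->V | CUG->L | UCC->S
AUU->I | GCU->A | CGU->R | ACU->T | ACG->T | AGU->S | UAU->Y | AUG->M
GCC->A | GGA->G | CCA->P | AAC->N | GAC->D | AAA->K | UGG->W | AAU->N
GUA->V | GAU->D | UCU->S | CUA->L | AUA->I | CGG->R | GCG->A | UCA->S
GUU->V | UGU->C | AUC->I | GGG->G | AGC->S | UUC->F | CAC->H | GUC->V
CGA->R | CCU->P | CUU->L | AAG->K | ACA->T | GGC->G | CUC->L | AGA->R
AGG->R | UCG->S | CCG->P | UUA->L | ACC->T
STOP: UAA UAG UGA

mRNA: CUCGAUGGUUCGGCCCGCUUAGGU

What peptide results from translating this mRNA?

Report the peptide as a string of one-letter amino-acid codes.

start AUG at pos 4
pos 4: AUG -> M; peptide=M
pos 7: GUU -> V; peptide=MV
pos 10: CGG -> R; peptide=MVR
pos 13: CCC -> P; peptide=MVRP
pos 16: GCU -> A; peptide=MVRPA
pos 19: UAG -> STOP

Answer: MVRPA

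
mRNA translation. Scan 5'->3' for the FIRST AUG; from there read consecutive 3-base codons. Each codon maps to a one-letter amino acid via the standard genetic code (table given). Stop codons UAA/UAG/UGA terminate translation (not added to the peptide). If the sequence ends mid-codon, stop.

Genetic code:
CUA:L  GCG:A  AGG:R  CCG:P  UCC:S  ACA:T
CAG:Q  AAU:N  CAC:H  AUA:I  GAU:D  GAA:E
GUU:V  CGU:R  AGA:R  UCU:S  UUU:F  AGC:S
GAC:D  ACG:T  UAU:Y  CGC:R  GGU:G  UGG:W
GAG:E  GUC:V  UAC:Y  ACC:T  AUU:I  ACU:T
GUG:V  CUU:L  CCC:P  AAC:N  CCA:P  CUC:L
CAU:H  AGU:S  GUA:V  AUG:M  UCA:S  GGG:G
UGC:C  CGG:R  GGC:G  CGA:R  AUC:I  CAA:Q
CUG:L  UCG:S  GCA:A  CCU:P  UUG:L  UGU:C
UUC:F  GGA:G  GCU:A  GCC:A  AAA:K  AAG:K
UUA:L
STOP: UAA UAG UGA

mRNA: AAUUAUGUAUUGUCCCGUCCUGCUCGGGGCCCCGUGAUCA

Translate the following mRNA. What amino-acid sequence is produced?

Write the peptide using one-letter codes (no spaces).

start AUG at pos 4
pos 4: AUG -> M; peptide=M
pos 7: UAU -> Y; peptide=MY
pos 10: UGU -> C; peptide=MYC
pos 13: CCC -> P; peptide=MYCP
pos 16: GUC -> V; peptide=MYCPV
pos 19: CUG -> L; peptide=MYCPVL
pos 22: CUC -> L; peptide=MYCPVLL
pos 25: GGG -> G; peptide=MYCPVLLG
pos 28: GCC -> A; peptide=MYCPVLLGA
pos 31: CCG -> P; peptide=MYCPVLLGAP
pos 34: UGA -> STOP

Answer: MYCPVLLGAP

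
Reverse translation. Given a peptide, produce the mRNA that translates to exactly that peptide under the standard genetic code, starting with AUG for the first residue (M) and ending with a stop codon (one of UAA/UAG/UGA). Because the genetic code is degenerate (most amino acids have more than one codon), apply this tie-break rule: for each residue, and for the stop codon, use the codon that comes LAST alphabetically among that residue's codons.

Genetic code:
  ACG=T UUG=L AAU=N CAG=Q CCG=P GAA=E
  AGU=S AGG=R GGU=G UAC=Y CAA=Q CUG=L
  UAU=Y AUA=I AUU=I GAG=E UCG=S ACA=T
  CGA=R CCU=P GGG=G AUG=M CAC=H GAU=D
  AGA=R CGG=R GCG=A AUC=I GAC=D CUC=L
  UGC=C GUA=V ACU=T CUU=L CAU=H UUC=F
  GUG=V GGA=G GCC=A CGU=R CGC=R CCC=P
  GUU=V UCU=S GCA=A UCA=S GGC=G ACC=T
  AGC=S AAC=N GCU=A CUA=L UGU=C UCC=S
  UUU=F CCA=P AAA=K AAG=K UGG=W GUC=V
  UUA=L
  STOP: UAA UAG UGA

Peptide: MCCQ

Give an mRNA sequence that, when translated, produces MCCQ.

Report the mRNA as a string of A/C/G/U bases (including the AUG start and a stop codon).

residue 1: M -> AUG (start codon)
residue 2: C codons sorted = UGC,UGU -> pick last = UGU
residue 3: C codons sorted = UGC,UGU -> pick last = UGU
residue 4: Q codons sorted = CAA,CAG -> pick last = CAG
terminator: stop codons sorted = UAA,UAG,UGA -> pick last = UGA

Answer: mRNA: AUGUGUUGUCAGUGA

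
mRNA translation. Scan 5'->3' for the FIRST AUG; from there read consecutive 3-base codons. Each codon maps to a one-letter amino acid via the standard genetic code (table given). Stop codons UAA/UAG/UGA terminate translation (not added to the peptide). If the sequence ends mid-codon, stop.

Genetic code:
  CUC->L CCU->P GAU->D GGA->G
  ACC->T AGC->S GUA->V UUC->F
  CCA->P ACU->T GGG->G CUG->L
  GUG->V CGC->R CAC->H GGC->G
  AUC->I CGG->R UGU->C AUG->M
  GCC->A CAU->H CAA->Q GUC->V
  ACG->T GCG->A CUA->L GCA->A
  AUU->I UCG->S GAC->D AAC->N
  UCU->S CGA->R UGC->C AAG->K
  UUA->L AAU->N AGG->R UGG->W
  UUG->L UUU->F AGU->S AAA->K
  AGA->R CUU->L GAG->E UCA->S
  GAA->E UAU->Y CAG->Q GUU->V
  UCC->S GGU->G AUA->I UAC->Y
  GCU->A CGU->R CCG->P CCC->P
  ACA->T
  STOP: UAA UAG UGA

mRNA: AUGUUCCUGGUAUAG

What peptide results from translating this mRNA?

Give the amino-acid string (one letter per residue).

Answer: MFLV

Derivation:
start AUG at pos 0
pos 0: AUG -> M; peptide=M
pos 3: UUC -> F; peptide=MF
pos 6: CUG -> L; peptide=MFL
pos 9: GUA -> V; peptide=MFLV
pos 12: UAG -> STOP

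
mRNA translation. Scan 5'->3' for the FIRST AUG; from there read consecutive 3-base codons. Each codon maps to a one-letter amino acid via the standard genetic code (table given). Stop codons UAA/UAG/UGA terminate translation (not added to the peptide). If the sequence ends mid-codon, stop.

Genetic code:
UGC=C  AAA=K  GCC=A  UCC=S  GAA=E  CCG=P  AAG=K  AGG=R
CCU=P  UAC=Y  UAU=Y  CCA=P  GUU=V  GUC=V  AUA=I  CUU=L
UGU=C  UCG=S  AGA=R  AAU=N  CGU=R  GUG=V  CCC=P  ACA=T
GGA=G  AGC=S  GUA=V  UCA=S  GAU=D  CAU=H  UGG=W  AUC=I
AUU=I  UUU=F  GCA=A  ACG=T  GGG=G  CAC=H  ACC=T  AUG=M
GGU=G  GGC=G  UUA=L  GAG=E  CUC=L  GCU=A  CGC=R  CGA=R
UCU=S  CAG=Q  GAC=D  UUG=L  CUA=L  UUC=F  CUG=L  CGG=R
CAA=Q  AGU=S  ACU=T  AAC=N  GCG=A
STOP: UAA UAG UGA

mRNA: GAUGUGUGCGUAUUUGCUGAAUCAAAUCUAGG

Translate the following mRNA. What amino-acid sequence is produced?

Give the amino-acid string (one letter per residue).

Answer: MCAYLLNQI

Derivation:
start AUG at pos 1
pos 1: AUG -> M; peptide=M
pos 4: UGU -> C; peptide=MC
pos 7: GCG -> A; peptide=MCA
pos 10: UAU -> Y; peptide=MCAY
pos 13: UUG -> L; peptide=MCAYL
pos 16: CUG -> L; peptide=MCAYLL
pos 19: AAU -> N; peptide=MCAYLLN
pos 22: CAA -> Q; peptide=MCAYLLNQ
pos 25: AUC -> I; peptide=MCAYLLNQI
pos 28: UAG -> STOP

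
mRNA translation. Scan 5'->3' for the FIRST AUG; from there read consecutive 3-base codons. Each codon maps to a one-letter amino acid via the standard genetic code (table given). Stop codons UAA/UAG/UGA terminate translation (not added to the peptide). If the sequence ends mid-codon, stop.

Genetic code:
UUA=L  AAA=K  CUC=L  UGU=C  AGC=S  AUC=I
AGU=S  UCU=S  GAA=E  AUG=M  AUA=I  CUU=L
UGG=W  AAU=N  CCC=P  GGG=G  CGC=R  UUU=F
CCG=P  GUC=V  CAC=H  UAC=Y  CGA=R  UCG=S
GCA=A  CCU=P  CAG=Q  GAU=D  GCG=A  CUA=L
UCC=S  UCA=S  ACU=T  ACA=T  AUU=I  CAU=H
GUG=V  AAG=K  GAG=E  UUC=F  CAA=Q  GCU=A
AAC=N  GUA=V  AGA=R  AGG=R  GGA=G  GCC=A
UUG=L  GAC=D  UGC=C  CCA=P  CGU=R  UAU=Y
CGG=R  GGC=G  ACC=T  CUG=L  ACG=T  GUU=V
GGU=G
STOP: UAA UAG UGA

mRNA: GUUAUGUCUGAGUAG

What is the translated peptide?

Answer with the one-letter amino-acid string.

Answer: MSE

Derivation:
start AUG at pos 3
pos 3: AUG -> M; peptide=M
pos 6: UCU -> S; peptide=MS
pos 9: GAG -> E; peptide=MSE
pos 12: UAG -> STOP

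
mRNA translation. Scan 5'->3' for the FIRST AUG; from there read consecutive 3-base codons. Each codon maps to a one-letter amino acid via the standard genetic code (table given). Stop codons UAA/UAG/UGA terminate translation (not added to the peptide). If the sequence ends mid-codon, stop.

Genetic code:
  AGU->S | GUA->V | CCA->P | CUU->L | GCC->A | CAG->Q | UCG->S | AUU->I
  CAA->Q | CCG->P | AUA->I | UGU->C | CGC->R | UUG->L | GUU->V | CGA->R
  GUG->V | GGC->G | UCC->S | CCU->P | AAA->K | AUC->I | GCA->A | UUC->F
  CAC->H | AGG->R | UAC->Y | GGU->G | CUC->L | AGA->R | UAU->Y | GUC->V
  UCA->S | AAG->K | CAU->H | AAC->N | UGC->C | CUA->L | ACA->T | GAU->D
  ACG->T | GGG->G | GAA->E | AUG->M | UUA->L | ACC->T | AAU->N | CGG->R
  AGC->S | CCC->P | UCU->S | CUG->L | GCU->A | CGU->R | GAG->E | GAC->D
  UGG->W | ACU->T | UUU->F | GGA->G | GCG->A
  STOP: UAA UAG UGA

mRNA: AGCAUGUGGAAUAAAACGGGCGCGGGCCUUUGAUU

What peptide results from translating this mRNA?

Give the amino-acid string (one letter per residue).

start AUG at pos 3
pos 3: AUG -> M; peptide=M
pos 6: UGG -> W; peptide=MW
pos 9: AAU -> N; peptide=MWN
pos 12: AAA -> K; peptide=MWNK
pos 15: ACG -> T; peptide=MWNKT
pos 18: GGC -> G; peptide=MWNKTG
pos 21: GCG -> A; peptide=MWNKTGA
pos 24: GGC -> G; peptide=MWNKTGAG
pos 27: CUU -> L; peptide=MWNKTGAGL
pos 30: UGA -> STOP

Answer: MWNKTGAGL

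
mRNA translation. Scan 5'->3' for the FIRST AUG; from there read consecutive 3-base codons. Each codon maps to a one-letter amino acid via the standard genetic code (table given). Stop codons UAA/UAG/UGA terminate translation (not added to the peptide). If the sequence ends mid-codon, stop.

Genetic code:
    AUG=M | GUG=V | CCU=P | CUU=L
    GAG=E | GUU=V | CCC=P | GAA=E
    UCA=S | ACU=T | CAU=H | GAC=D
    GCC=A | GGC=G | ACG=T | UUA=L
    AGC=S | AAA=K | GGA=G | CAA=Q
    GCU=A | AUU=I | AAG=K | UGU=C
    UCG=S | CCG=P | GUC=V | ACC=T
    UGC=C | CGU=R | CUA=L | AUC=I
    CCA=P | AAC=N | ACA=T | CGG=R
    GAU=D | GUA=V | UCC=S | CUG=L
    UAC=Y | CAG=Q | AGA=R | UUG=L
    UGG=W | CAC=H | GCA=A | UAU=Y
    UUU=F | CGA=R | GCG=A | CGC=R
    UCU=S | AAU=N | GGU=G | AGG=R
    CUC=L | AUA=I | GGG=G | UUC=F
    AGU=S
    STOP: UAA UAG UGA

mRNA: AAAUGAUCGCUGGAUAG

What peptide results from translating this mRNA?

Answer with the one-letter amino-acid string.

start AUG at pos 2
pos 2: AUG -> M; peptide=M
pos 5: AUC -> I; peptide=MI
pos 8: GCU -> A; peptide=MIA
pos 11: GGA -> G; peptide=MIAG
pos 14: UAG -> STOP

Answer: MIAG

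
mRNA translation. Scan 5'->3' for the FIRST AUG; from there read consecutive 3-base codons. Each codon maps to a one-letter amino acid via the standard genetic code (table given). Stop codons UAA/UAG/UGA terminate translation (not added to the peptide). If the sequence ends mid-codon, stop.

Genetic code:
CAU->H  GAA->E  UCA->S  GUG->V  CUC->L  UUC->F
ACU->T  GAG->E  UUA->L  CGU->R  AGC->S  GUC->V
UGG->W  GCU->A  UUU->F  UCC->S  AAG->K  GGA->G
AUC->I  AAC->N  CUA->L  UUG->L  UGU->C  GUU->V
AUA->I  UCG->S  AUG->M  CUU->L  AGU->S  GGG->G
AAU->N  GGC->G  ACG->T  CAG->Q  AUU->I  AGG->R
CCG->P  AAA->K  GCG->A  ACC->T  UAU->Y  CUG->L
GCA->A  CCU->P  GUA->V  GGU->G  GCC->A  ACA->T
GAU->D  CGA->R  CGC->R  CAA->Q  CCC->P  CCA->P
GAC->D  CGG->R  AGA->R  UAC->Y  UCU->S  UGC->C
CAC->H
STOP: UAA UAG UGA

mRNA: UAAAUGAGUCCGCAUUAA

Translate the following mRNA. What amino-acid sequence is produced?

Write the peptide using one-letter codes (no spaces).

start AUG at pos 3
pos 3: AUG -> M; peptide=M
pos 6: AGU -> S; peptide=MS
pos 9: CCG -> P; peptide=MSP
pos 12: CAU -> H; peptide=MSPH
pos 15: UAA -> STOP

Answer: MSPH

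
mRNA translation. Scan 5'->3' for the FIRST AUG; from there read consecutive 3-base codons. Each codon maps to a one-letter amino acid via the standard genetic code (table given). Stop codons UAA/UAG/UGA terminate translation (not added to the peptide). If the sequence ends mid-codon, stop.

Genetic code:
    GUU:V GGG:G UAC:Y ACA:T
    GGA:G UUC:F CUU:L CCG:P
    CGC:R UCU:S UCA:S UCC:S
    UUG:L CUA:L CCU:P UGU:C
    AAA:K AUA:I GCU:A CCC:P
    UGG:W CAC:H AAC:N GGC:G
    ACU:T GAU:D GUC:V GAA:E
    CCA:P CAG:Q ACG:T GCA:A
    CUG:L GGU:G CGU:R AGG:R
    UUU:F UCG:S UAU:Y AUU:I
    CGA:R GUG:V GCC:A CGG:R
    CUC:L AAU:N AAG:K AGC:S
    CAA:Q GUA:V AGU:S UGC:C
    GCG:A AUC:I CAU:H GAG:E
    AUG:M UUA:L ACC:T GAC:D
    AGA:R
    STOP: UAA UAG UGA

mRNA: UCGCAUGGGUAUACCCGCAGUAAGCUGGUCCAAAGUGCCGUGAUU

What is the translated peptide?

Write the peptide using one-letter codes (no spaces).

start AUG at pos 4
pos 4: AUG -> M; peptide=M
pos 7: GGU -> G; peptide=MG
pos 10: AUA -> I; peptide=MGI
pos 13: CCC -> P; peptide=MGIP
pos 16: GCA -> A; peptide=MGIPA
pos 19: GUA -> V; peptide=MGIPAV
pos 22: AGC -> S; peptide=MGIPAVS
pos 25: UGG -> W; peptide=MGIPAVSW
pos 28: UCC -> S; peptide=MGIPAVSWS
pos 31: AAA -> K; peptide=MGIPAVSWSK
pos 34: GUG -> V; peptide=MGIPAVSWSKV
pos 37: CCG -> P; peptide=MGIPAVSWSKVP
pos 40: UGA -> STOP

Answer: MGIPAVSWSKVP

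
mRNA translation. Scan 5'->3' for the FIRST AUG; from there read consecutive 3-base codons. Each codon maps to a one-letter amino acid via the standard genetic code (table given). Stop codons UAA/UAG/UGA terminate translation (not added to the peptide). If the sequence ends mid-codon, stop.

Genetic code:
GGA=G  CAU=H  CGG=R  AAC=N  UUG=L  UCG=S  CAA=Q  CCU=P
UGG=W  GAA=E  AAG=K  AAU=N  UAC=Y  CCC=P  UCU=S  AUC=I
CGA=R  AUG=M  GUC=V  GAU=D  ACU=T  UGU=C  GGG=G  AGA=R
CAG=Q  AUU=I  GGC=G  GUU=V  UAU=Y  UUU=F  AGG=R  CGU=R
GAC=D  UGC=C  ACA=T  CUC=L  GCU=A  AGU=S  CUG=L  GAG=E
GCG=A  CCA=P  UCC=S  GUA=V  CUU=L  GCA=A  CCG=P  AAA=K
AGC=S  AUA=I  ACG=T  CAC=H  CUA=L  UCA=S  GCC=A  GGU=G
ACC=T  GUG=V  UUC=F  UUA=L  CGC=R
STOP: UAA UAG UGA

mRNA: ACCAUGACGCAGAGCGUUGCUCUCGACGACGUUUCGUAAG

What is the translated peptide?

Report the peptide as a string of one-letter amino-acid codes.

Answer: MTQSVALDDVS

Derivation:
start AUG at pos 3
pos 3: AUG -> M; peptide=M
pos 6: ACG -> T; peptide=MT
pos 9: CAG -> Q; peptide=MTQ
pos 12: AGC -> S; peptide=MTQS
pos 15: GUU -> V; peptide=MTQSV
pos 18: GCU -> A; peptide=MTQSVA
pos 21: CUC -> L; peptide=MTQSVAL
pos 24: GAC -> D; peptide=MTQSVALD
pos 27: GAC -> D; peptide=MTQSVALDD
pos 30: GUU -> V; peptide=MTQSVALDDV
pos 33: UCG -> S; peptide=MTQSVALDDVS
pos 36: UAA -> STOP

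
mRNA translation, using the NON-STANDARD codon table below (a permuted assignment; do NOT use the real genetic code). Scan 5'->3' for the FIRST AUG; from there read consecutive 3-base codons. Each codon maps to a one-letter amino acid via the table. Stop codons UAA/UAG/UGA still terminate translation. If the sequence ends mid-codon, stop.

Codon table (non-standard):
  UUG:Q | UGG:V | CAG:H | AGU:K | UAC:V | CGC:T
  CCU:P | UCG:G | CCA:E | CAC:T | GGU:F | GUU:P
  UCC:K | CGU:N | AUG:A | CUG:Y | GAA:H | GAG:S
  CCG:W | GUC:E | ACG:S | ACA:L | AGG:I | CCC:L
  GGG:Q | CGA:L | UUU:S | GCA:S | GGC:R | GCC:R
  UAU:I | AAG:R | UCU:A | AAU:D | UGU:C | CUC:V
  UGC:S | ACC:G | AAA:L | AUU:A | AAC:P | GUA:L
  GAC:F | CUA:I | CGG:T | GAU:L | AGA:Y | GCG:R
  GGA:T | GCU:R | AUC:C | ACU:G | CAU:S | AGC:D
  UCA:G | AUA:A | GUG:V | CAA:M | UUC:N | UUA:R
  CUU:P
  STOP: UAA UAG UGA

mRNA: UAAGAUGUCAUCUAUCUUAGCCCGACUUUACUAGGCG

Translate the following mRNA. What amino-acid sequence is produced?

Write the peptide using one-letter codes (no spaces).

Answer: AGACRRLPV

Derivation:
start AUG at pos 4
pos 4: AUG -> A; peptide=A
pos 7: UCA -> G; peptide=AG
pos 10: UCU -> A; peptide=AGA
pos 13: AUC -> C; peptide=AGAC
pos 16: UUA -> R; peptide=AGACR
pos 19: GCC -> R; peptide=AGACRR
pos 22: CGA -> L; peptide=AGACRRL
pos 25: CUU -> P; peptide=AGACRRLP
pos 28: UAC -> V; peptide=AGACRRLPV
pos 31: UAG -> STOP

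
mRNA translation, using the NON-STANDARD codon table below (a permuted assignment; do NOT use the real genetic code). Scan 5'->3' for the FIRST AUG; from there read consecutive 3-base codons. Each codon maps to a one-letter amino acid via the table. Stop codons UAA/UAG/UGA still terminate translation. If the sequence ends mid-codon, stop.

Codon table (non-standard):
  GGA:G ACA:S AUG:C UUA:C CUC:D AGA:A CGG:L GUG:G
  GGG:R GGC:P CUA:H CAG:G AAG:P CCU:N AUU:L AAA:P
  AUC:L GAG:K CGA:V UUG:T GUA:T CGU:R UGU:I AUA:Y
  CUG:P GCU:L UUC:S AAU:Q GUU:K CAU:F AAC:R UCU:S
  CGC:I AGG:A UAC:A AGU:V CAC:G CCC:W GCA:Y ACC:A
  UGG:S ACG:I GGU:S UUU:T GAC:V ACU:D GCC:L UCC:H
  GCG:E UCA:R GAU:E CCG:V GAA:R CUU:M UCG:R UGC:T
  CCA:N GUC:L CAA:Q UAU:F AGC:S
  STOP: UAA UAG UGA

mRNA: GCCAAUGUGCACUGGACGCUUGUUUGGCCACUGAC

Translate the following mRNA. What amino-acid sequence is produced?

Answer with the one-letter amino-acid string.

start AUG at pos 4
pos 4: AUG -> C; peptide=C
pos 7: UGC -> T; peptide=CT
pos 10: ACU -> D; peptide=CTD
pos 13: GGA -> G; peptide=CTDG
pos 16: CGC -> I; peptide=CTDGI
pos 19: UUG -> T; peptide=CTDGIT
pos 22: UUU -> T; peptide=CTDGITT
pos 25: GGC -> P; peptide=CTDGITTP
pos 28: CAC -> G; peptide=CTDGITTPG
pos 31: UGA -> STOP

Answer: CTDGITTPG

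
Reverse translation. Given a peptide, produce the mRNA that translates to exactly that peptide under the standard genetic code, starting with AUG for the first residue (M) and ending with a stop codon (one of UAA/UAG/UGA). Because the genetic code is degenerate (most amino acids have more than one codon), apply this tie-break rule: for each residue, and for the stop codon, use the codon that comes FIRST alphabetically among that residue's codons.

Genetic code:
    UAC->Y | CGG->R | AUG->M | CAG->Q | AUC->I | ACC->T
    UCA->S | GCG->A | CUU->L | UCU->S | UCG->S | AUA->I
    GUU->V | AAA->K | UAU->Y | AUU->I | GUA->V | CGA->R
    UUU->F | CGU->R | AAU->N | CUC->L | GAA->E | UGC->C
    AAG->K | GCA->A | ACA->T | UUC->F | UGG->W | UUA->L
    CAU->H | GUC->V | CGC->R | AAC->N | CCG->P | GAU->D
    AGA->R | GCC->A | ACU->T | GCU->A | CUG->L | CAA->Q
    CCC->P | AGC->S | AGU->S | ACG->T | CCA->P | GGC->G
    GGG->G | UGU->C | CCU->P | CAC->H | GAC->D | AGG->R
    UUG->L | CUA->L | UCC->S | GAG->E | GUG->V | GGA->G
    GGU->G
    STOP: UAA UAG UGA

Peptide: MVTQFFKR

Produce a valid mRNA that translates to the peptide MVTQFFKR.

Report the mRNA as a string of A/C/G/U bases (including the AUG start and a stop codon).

residue 1: M -> AUG (start codon)
residue 2: V codons sorted = GUA,GUC,GUG,GUU -> pick first = GUA
residue 3: T codons sorted = ACA,ACC,ACG,ACU -> pick first = ACA
residue 4: Q codons sorted = CAA,CAG -> pick first = CAA
residue 5: F codons sorted = UUC,UUU -> pick first = UUC
residue 6: F codons sorted = UUC,UUU -> pick first = UUC
residue 7: K codons sorted = AAA,AAG -> pick first = AAA
residue 8: R codons sorted = AGA,AGG,CGA,CGC,CGG,CGU -> pick first = AGA
terminator: stop codons sorted = UAA,UAG,UGA -> pick first = UAA

Answer: mRNA: AUGGUAACACAAUUCUUCAAAAGAUAA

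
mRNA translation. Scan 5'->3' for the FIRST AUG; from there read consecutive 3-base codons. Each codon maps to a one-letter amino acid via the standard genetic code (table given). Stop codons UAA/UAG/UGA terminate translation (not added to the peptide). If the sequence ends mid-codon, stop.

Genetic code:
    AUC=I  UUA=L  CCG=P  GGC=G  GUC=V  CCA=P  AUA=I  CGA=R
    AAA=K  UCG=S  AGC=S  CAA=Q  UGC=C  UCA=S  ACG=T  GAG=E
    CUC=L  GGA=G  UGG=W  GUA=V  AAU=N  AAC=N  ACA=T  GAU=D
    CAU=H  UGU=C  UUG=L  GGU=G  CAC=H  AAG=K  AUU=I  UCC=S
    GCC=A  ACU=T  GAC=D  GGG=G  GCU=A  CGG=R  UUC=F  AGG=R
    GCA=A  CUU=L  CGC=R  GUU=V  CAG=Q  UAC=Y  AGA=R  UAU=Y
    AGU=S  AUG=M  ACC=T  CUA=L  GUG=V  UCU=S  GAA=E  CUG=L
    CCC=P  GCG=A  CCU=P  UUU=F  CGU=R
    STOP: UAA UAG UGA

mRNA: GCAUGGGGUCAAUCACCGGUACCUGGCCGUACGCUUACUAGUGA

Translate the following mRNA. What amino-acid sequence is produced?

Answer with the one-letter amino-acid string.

Answer: MGSITGTWPYAY

Derivation:
start AUG at pos 2
pos 2: AUG -> M; peptide=M
pos 5: GGG -> G; peptide=MG
pos 8: UCA -> S; peptide=MGS
pos 11: AUC -> I; peptide=MGSI
pos 14: ACC -> T; peptide=MGSIT
pos 17: GGU -> G; peptide=MGSITG
pos 20: ACC -> T; peptide=MGSITGT
pos 23: UGG -> W; peptide=MGSITGTW
pos 26: CCG -> P; peptide=MGSITGTWP
pos 29: UAC -> Y; peptide=MGSITGTWPY
pos 32: GCU -> A; peptide=MGSITGTWPYA
pos 35: UAC -> Y; peptide=MGSITGTWPYAY
pos 38: UAG -> STOP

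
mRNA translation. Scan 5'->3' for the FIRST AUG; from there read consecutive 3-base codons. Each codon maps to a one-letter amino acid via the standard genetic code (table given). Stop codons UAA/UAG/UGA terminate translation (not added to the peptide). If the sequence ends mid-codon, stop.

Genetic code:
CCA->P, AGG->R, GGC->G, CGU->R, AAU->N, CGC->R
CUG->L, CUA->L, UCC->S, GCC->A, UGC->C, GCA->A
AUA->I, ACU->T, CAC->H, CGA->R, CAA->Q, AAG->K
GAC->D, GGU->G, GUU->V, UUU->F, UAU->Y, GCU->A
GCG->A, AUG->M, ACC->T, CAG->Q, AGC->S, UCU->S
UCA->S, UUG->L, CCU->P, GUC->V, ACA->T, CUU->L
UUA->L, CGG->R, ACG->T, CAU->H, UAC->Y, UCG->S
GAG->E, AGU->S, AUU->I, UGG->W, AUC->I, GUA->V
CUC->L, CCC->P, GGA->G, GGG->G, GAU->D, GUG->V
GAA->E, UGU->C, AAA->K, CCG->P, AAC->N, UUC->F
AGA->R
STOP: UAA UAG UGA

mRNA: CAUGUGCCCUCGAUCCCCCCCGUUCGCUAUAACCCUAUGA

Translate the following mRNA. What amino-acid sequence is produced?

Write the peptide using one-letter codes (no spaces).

start AUG at pos 1
pos 1: AUG -> M; peptide=M
pos 4: UGC -> C; peptide=MC
pos 7: CCU -> P; peptide=MCP
pos 10: CGA -> R; peptide=MCPR
pos 13: UCC -> S; peptide=MCPRS
pos 16: CCC -> P; peptide=MCPRSP
pos 19: CCG -> P; peptide=MCPRSPP
pos 22: UUC -> F; peptide=MCPRSPPF
pos 25: GCU -> A; peptide=MCPRSPPFA
pos 28: AUA -> I; peptide=MCPRSPPFAI
pos 31: ACC -> T; peptide=MCPRSPPFAIT
pos 34: CUA -> L; peptide=MCPRSPPFAITL
pos 37: UGA -> STOP

Answer: MCPRSPPFAITL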